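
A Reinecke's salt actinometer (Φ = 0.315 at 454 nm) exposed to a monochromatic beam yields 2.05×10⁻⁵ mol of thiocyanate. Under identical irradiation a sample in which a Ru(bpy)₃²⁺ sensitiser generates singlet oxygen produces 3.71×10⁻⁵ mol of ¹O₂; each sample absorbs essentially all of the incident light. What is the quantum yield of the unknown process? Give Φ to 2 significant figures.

Φ = 0.57

Photons absorbed by the actinometer: 2.05×10⁻⁵ / 0.315 = 6.508×10⁻⁵ mol.
Φ(unknown) = 3.71×10⁻⁵ / 6.508×10⁻⁵ = 0.57.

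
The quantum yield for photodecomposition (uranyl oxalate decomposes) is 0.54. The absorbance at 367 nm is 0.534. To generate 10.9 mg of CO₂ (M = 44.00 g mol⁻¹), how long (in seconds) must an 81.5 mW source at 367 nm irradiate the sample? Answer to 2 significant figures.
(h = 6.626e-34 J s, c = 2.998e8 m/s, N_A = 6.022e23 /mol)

Product: 10.9 mg / 44.00 g mol⁻¹ = 2.477e-4 mol.
Photons that must be absorbed: 2.477e-4 / 0.54 = 4.587e-4 mol.
Fraction absorbed: 1 − 10^(−0.534) = 0.7076.
Incident photons needed: 4.587e-4 / 0.7076 = 6.482e-4 mol.
Photon energy: hc/λ = 5.413e-19 J; per mole, 3.260e5 J mol⁻¹.
Energy required: 6.482e-4 × 3.260e5 = 211.3 J.
Time: 211.3 J / 0.0815 W = 2600 s.

t ≈ 2600 s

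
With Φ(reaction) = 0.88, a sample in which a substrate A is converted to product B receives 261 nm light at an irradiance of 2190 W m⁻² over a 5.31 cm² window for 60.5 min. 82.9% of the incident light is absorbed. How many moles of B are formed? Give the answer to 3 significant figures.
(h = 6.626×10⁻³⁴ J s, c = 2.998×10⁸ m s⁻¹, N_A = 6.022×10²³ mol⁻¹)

Photon energy at 261 nm: hc/λ = (6.626×10⁻³⁴)(2.998×10⁸)/(261×10⁻⁹) = 7.611×10⁻¹⁹ J.
Energy delivered: (2190 W m⁻²)(5.31×10⁻⁴ m²)(3630 s) = 4221 J.
Photons incident: 4221 / 7.611×10⁻¹⁹ = 5.546×10²¹, i.e. 5.546×10²¹/6.022×10²³ = 0.009210 mol.
Photons absorbed: 0.829 × 0.009210 = 0.007635 mol.
Product: Φ × n_abs = 0.88 × 0.007635 = 0.006719 mol.

0.00672 mol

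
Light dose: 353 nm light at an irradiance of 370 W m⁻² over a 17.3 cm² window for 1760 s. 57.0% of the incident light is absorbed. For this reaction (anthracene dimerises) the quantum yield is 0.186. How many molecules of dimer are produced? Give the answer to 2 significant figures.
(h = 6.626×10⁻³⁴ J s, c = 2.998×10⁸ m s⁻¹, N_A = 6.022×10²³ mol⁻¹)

Photon energy at 353 nm: hc/λ = (6.626×10⁻³⁴)(2.998×10⁸)/(353×10⁻⁹) = 5.627×10⁻¹⁹ J.
Energy delivered: (370 W m⁻²)(17.3×10⁻⁴ m²)(1760 s) = 1127 J.
Photons incident: 1127 / 5.627×10⁻¹⁹ = 2.003×10²¹, i.e. 2.003×10²¹/6.022×10²³ = 0.003326 mol.
Photons absorbed: 0.570 × 0.003326 = 0.001896 mol.
Product: Φ × n_abs = 0.186 × 0.001896 = 3.527×10⁻⁴ mol.
As a count: 3.527×10⁻⁴ × 6.022×10²³ = 2.1×10²⁰.

2.1×10²⁰ molecules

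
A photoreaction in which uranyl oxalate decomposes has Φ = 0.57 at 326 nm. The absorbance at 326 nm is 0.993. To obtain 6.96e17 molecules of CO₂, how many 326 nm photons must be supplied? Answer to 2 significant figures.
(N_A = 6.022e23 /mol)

1.4e18 photons

Product: 6.96e17 / 6.022e23 = 1.156e-6 mol.
Photons that must be absorbed: 1.156e-6 / 0.57 = 2.028e-6 mol.
Fraction absorbed: 1 − 10^(−0.993) = 0.8984.
Incident photons needed: 2.028e-6 / 0.8984 = 2.257e-6 mol.
Photon count: 2.257e-6 × 6.022e23 = 1.4e18.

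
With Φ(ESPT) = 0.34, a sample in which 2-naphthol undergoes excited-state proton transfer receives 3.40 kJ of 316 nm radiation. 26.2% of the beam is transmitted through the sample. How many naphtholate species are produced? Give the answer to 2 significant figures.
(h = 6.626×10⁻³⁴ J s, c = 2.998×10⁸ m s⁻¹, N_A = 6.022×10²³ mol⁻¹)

Photon energy at 316 nm: hc/λ = (6.626×10⁻³⁴)(2.998×10⁸)/(316×10⁻⁹) = 6.286×10⁻¹⁹ J.
Incident energy: 3.40 kJ = 3400 J.
Photons incident: 3400 / 6.286×10⁻¹⁹ = 5.409×10²¹, i.e. 5.409×10²¹/6.022×10²³ = 0.008982 mol.
Fraction absorbed: 1 − 26.2/100 = 0.7380.
Photons absorbed: 0.7380 × 0.008982 = 0.006629 mol.
Product: Φ × n_abs = 0.34 × 0.006629 = 0.002254 mol.
As a count: 0.002254 × 6.022×10²³ = 1.4×10²¹.

1.4×10²¹ species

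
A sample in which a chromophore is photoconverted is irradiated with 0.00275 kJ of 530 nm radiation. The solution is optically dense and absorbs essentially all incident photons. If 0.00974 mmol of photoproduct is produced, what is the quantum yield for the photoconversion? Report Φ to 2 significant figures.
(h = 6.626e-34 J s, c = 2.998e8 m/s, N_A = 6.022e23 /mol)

Product: 0.00974 mmol = 9.74e-6 mol.
Photon energy at 530 nm: hc/λ = (6.626e-34)(2.998e8)/(530e-9) = 3.748e-19 J.
Incident energy: 0.00275 kJ = 2.75 J.
Photons incident: 2.75 / 3.748e-19 = 7.337e18, i.e. 7.337e18/6.022e23 = 1.218e-5 mol.
Φ = 9.74e-6 mol / 1.218e-5 mol photons = 0.80.

Φ = 0.80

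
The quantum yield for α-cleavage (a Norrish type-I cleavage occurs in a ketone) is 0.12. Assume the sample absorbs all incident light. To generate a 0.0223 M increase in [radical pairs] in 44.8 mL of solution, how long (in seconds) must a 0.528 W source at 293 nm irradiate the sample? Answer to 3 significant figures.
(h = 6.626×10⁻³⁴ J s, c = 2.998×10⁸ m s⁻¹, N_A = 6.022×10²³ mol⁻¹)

t ≈ 6440 s

Product: (0.0223 M)(0.0448 L) = 9.990×10⁻⁴ mol.
Photons that must be absorbed: 9.990×10⁻⁴ / 0.12 = 0.008325 mol.
Photon energy: hc/λ = 6.780×10⁻¹⁹ J; per mole, 4.083×10⁵ J mol⁻¹.
Energy required: 0.008325 × 4.083×10⁵ = 3399 J.
Time: 3399 J / 0.528 W = 6440 s.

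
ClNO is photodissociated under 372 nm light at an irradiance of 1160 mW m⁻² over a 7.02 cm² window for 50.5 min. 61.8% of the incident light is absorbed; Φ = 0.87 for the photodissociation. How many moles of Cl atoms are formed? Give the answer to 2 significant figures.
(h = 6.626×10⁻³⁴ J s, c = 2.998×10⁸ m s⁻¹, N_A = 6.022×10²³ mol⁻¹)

Photon energy at 372 nm: hc/λ = (6.626×10⁻³⁴)(2.998×10⁸)/(372×10⁻⁹) = 5.340×10⁻¹⁹ J.
Energy delivered: (1160 mW m⁻²)(7.02×10⁻⁴ m²)(3030 s) = 2.467 J.
Photons incident: 2.467 / 5.340×10⁻¹⁹ = 4.620×10¹⁸, i.e. 4.620×10¹⁸/6.022×10²³ = 7.672×10⁻⁶ mol.
Photons absorbed: 0.618 × 7.672×10⁻⁶ = 4.741×10⁻⁶ mol.
Product: Φ × n_abs = 0.87 × 4.741×10⁻⁶ = 4.125×10⁻⁶ mol.

4.1×10⁻⁶ mol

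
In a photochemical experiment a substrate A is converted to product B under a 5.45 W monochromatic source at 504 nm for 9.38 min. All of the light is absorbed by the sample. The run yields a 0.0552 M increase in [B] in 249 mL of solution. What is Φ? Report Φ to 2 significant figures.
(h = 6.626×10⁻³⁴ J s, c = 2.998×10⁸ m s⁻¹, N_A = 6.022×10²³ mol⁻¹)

Product: (0.0552 M)(0.249 L) = 0.01374 mol.
Photon energy at 504 nm: hc/λ = (6.626×10⁻³⁴)(2.998×10⁸)/(504×10⁻⁹) = 3.941×10⁻¹⁹ J.
Energy delivered: (5.45 W)(562.8 s) = 3067 J.
Photons incident: 3067 / 3.941×10⁻¹⁹ = 7.782×10²¹, i.e. 7.782×10²¹/6.022×10²³ = 0.01292 mol.
Φ = 0.01374 mol / 0.01292 mol photons = 1.1.

Φ = 1.1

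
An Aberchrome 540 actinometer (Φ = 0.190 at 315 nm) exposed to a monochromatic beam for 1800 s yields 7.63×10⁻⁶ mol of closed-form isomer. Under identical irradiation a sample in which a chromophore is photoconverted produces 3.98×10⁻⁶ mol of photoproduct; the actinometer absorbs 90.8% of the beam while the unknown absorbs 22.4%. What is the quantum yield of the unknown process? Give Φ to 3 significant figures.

Photons absorbed by the actinometer: 7.63×10⁻⁶ / 0.190 = 4.016×10⁻⁵ mol.
Incident flux: 4.016×10⁻⁵ / 0.908 = 4.423×10⁻⁵ einstein.
Absorbed by unknown: 0.224 × 4.423×10⁻⁵ = 9.908×10⁻⁶ mol.
Φ(unknown) = 3.98×10⁻⁶ / 9.908×10⁻⁶ = 0.402.

Φ = 0.402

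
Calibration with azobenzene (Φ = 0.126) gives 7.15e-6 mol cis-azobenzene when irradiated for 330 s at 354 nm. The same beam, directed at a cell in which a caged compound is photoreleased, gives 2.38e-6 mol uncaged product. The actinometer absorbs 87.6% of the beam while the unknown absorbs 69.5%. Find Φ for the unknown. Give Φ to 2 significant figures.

Photons absorbed by the actinometer: 7.15e-6 / 0.126 = 5.675e-5 mol.
Incident flux: 5.675e-5 / 0.876 = 6.478e-5 einstein.
Absorbed by unknown: 0.695 × 6.478e-5 = 4.502e-5 mol.
Φ(unknown) = 2.38e-6 / 4.502e-5 = 0.053.

Φ = 0.053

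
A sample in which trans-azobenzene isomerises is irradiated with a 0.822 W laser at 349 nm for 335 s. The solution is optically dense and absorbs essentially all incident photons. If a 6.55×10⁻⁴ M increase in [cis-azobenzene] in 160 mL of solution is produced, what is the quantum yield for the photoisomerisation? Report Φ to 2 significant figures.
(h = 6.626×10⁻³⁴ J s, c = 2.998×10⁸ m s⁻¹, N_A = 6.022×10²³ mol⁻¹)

Product: (6.55×10⁻⁴ M)(0.16 L) = 1.048×10⁻⁴ mol.
Photon energy at 349 nm: hc/λ = (6.626×10⁻³⁴)(2.998×10⁸)/(349×10⁻⁹) = 5.692×10⁻¹⁹ J.
Energy delivered: (0.822 W)(335 s) = 275.4 J.
Photons incident: 275.4 / 5.692×10⁻¹⁹ = 4.838×10²⁰, i.e. 4.838×10²⁰/6.022×10²³ = 8.034×10⁻⁴ mol.
Φ = 1.048×10⁻⁴ mol / 8.034×10⁻⁴ mol photons = 0.13.

Φ = 0.13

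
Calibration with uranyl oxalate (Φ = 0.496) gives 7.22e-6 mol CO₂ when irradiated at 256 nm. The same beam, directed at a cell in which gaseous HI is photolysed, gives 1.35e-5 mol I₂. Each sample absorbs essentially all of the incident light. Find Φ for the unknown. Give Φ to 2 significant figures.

Photons absorbed by the actinometer: 7.22e-6 / 0.496 = 1.456e-5 mol.
Φ(unknown) = 1.35e-5 / 1.456e-5 = 0.93.

Φ = 0.93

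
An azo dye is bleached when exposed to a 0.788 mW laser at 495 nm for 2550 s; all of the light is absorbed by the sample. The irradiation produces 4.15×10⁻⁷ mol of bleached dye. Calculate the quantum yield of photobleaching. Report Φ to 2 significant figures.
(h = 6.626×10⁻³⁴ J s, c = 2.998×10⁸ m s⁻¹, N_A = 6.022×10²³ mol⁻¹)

Φ = 0.050

Photon energy at 495 nm: hc/λ = (6.626×10⁻³⁴)(2.998×10⁸)/(495×10⁻⁹) = 4.013×10⁻¹⁹ J.
Energy delivered: (0.788 mW)(2550 s) = 2.009 J.
Photons incident: 2.009 / 4.013×10⁻¹⁹ = 5.006×10¹⁸, i.e. 5.006×10¹⁸/6.022×10²³ = 8.313×10⁻⁶ mol.
Φ = 4.15×10⁻⁷ mol / 8.313×10⁻⁶ mol photons = 0.050.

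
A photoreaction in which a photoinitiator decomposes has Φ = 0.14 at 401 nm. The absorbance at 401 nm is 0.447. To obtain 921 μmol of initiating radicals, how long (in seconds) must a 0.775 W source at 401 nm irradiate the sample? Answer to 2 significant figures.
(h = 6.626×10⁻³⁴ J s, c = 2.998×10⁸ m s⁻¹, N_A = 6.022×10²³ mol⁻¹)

Product: 921 μmol = 9.21×10⁻⁴ mol.
Photons that must be absorbed: 9.21×10⁻⁴ / 0.14 = 0.006579 mol.
Fraction absorbed: 1 − 10^(−0.447) = 0.6427.
Incident photons needed: 0.006579 / 0.6427 = 0.01024 mol.
Photon energy: hc/λ = 4.954×10⁻¹⁹ J; per mole, 2.983×10⁵ J mol⁻¹.
Energy required: 0.01024 × 2.983×10⁵ = 3055 J.
Time: 3055 J / 0.775 W = 3900 s.

t ≈ 3900 s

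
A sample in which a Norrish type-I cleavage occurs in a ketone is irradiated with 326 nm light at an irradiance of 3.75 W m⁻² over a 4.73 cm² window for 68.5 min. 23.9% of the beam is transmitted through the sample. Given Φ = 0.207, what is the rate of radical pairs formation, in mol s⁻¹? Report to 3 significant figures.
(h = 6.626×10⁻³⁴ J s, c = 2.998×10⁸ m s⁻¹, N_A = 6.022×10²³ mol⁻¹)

Photon energy at 326 nm: hc/λ = (6.626×10⁻³⁴)(2.998×10⁸)/(326×10⁻⁹) = 6.093×10⁻¹⁹ J.
Energy delivered: (3.75 W m⁻²)(4.73×10⁻⁴ m²)(4110 s) = 7.290 J.
Photons incident: 7.290 / 6.093×10⁻¹⁹ = 1.196×10¹⁹, i.e. 1.196×10¹⁹/6.022×10²³ = 1.986×10⁻⁵ mol.
Fraction absorbed: 1 − 23.9/100 = 0.7610.
Photons absorbed: 0.7610 × 1.986×10⁻⁵ = 1.511×10⁻⁵ mol.
Product formed: 0.207 × 1.511×10⁻⁵ = 3.128×10⁻⁶ mol.
Rate: 3.128×10⁻⁶ / 4110 s = 7.61×10⁻¹⁰ mol s⁻¹.

7.61×10⁻¹⁰ mol s⁻¹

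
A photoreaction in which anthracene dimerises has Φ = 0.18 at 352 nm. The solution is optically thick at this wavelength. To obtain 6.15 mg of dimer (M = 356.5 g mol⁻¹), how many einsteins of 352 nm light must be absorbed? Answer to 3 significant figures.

Product: 6.15 mg / 356.5 g mol⁻¹ = 1.725×10⁻⁵ mol.
Photons that must be absorbed: 1.725×10⁻⁵ / 0.18 = 9.583×10⁻⁵ mol.

9.58×10⁻⁵ einstein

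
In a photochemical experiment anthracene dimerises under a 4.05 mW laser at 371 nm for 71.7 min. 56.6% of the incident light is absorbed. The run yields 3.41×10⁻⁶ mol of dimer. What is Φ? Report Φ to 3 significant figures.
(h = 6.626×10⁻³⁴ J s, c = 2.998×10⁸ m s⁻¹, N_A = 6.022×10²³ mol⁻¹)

Photon energy at 371 nm: hc/λ = (6.626×10⁻³⁴)(2.998×10⁸)/(371×10⁻⁹) = 5.354×10⁻¹⁹ J.
Energy delivered: (4.05 mW)(4302 s) = 17.42 J.
Photons incident: 17.42 / 5.354×10⁻¹⁹ = 3.254×10¹⁹, i.e. 3.254×10¹⁹/6.022×10²³ = 5.404×10⁻⁵ mol.
Photons absorbed: 0.566 × 5.404×10⁻⁵ = 3.059×10⁻⁵ mol.
Φ = 3.41×10⁻⁶ mol / 3.059×10⁻⁵ mol photons = 0.111.

Φ = 0.111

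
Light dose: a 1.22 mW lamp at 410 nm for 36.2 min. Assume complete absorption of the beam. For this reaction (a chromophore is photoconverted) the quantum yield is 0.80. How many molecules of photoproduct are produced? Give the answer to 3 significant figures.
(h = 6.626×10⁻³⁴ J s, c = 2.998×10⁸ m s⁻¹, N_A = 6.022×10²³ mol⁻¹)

4.38×10¹⁸ molecules

Photon energy at 410 nm: hc/λ = (6.626×10⁻³⁴)(2.998×10⁸)/(410×10⁻⁹) = 4.845×10⁻¹⁹ J.
Energy delivered: (1.22 mW)(2172 s) = 2.650 J.
Photons incident: 2.650 / 4.845×10⁻¹⁹ = 5.470×10¹⁸, i.e. 5.470×10¹⁸/6.022×10²³ = 9.083×10⁻⁶ mol.
Product: Φ × n_abs = 0.80 × 9.083×10⁻⁶ = 7.266×10⁻⁶ mol.
As a count: 7.266×10⁻⁶ × 6.022×10²³ = 4.38×10¹⁸.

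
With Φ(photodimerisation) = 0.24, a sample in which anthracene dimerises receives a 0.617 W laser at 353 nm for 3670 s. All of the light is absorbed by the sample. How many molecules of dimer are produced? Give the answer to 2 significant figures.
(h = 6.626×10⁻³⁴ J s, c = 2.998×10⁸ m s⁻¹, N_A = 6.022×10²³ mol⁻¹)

Photon energy at 353 nm: hc/λ = (6.626×10⁻³⁴)(2.998×10⁸)/(353×10⁻⁹) = 5.627×10⁻¹⁹ J.
Energy delivered: (0.617 W)(3670 s) = 2264 J.
Photons incident: 2264 / 5.627×10⁻¹⁹ = 4.023×10²¹, i.e. 4.023×10²¹/6.022×10²³ = 0.006681 mol.
Product: Φ × n_abs = 0.24 × 0.006681 = 0.001603 mol.
As a count: 0.001603 × 6.022×10²³ = 9.7×10²⁰.

9.7×10²⁰ molecules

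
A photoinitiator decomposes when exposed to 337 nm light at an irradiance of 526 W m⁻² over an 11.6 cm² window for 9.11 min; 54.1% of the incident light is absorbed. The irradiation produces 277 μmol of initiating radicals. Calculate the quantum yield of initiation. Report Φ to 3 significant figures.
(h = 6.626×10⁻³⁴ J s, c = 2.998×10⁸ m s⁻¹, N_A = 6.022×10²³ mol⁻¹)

Product: 277 μmol = 2.77×10⁻⁴ mol.
Photon energy at 337 nm: hc/λ = (6.626×10⁻³⁴)(2.998×10⁸)/(337×10⁻⁹) = 5.895×10⁻¹⁹ J.
Energy delivered: (526 W m⁻²)(11.6×10⁻⁴ m²)(546.6 s) = 333.5 J.
Photons incident: 333.5 / 5.895×10⁻¹⁹ = 5.657×10²⁰, i.e. 5.657×10²⁰/6.022×10²³ = 9.394×10⁻⁴ mol.
Photons absorbed: 0.541 × 9.394×10⁻⁴ = 5.082×10⁻⁴ mol.
Φ = 2.77×10⁻⁴ mol / 5.082×10⁻⁴ mol photons = 0.545.

Φ = 0.545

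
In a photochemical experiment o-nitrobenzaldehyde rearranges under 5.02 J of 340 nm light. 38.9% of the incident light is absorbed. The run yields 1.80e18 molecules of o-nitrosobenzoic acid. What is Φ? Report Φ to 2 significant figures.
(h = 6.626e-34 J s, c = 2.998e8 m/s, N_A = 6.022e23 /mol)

Product: 1.80e18 / 6.022e23 = 2.989e-6 mol.
Photon energy at 340 nm: hc/λ = (6.626e-34)(2.998e8)/(340e-9) = 5.843e-19 J.
Photons incident: 5.02 / 5.843e-19 = 8.591e18, i.e. 8.591e18/6.022e23 = 1.427e-5 mol.
Photons absorbed: 0.389 × 1.427e-5 = 5.551e-6 mol.
Φ = 2.989e-6 mol / 5.551e-6 mol photons = 0.54.

Φ = 0.54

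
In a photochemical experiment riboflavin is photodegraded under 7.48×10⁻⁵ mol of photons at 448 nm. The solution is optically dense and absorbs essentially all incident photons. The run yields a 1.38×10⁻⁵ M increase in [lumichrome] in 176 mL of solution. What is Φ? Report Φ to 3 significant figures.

Product: (1.38×10⁻⁵ M)(0.176 L) = 2.429×10⁻⁶ mol.
Φ = 2.429×10⁻⁶ mol / 7.48×10⁻⁵ mol photons = 0.0325.

Φ = 0.0325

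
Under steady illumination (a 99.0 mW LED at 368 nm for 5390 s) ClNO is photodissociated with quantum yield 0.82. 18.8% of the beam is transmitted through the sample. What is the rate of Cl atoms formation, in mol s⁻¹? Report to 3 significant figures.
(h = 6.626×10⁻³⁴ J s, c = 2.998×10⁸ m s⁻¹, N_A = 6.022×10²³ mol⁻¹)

Photon energy at 368 nm: hc/λ = (6.626×10⁻³⁴)(2.998×10⁸)/(368×10⁻⁹) = 5.398×10⁻¹⁹ J.
Energy delivered: (99.0 mW)(5390 s) = 533.6 J.
Photons incident: 533.6 / 5.398×10⁻¹⁹ = 9.885×10²⁰, i.e. 9.885×10²⁰/6.022×10²³ = 0.001641 mol.
Fraction absorbed: 1 − 18.8/100 = 0.8120.
Photons absorbed: 0.8120 × 0.001641 = 0.001332 mol.
Product formed: 0.82 × 0.001332 = 0.001092 mol.
Rate: 0.001092 / 5390 s = 2.03×10⁻⁷ mol s⁻¹.

2.03×10⁻⁷ mol s⁻¹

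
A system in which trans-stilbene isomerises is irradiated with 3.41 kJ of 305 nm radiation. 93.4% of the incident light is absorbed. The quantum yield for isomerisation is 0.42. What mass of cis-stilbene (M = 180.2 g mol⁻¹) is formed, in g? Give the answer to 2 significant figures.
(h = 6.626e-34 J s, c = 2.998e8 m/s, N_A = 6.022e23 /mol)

Photon energy at 305 nm: hc/λ = (6.626e-34)(2.998e8)/(305e-9) = 6.513e-19 J.
Incident energy: 3.41 kJ = 3410 J.
Photons incident: 3410 / 6.513e-19 = 5.236e21, i.e. 5.236e21/6.022e23 = 0.008695 mol.
Photons absorbed: 0.934 × 0.008695 = 0.008121 mol.
Product: Φ × n_abs = 0.42 × 0.008121 = 0.003411 mol.
Mass: 0.003411 × 180.2 = 0.6147 g = 0.61 g.

0.61 g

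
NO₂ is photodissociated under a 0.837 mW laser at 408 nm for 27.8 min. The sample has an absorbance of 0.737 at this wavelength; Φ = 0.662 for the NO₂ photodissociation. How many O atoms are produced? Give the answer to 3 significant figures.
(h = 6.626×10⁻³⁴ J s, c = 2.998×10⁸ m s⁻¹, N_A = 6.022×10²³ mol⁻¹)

1.55×10¹⁸ atoms

Photon energy at 408 nm: hc/λ = (6.626×10⁻³⁴)(2.998×10⁸)/(408×10⁻⁹) = 4.869×10⁻¹⁹ J.
Energy delivered: (0.837 mW)(1668 s) = 1.396 J.
Photons incident: 1.396 / 4.869×10⁻¹⁹ = 2.867×10¹⁸, i.e. 2.867×10¹⁸/6.022×10²³ = 4.761×10⁻⁶ mol.
Fraction absorbed: 1 − 10^(−0.737) = 0.8168.
Photons absorbed: 0.8168 × 4.761×10⁻⁶ = 3.889×10⁻⁶ mol.
Product: Φ × n_abs = 0.662 × 3.889×10⁻⁶ = 2.575×10⁻⁶ mol.
As a count: 2.575×10⁻⁶ × 6.022×10²³ = 1.55×10¹⁸.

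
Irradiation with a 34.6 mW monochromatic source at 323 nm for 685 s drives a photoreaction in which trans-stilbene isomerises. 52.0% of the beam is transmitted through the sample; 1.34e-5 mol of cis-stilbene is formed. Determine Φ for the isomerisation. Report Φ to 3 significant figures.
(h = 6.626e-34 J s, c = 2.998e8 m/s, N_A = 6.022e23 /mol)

Φ = 0.436

Photon energy at 323 nm: hc/λ = (6.626e-34)(2.998e8)/(323e-9) = 6.150e-19 J.
Energy delivered: (34.6 mW)(685 s) = 23.70 J.
Photons incident: 23.70 / 6.150e-19 = 3.854e19, i.e. 3.854e19/6.022e23 = 6.400e-5 mol.
Fraction absorbed: 1 − 52.0/100 = 0.4800.
Photons absorbed: 0.4800 × 6.400e-5 = 3.072e-5 mol.
Φ = 1.34e-5 mol / 3.072e-5 mol photons = 0.436.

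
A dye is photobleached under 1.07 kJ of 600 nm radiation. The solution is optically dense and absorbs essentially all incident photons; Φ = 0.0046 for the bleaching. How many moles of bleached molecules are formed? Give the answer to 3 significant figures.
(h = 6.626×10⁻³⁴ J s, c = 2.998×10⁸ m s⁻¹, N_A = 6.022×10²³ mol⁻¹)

2.47×10⁻⁵ mol

Photon energy at 600 nm: hc/λ = (6.626×10⁻³⁴)(2.998×10⁸)/(600×10⁻⁹) = 3.311×10⁻¹⁹ J.
Incident energy: 1.07 kJ = 1070 J.
Photons incident: 1070 / 3.311×10⁻¹⁹ = 3.232×10²¹, i.e. 3.232×10²¹/6.022×10²³ = 0.005367 mol.
Product: Φ × n_abs = 0.0046 × 0.005367 = 2.469×10⁻⁵ mol.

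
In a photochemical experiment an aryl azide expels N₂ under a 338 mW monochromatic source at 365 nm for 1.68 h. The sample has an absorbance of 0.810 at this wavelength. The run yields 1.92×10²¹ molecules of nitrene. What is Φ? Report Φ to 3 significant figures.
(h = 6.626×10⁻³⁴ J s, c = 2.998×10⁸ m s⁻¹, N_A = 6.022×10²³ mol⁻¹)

Φ = 0.605

Product: 1.92×10²¹ / 6.022×10²³ = 0.003188 mol.
Photon energy at 365 nm: hc/λ = (6.626×10⁻³⁴)(2.998×10⁸)/(365×10⁻⁹) = 5.442×10⁻¹⁹ J.
Energy delivered: (338 mW)(6048 s) = 2044 J.
Photons incident: 2044 / 5.442×10⁻¹⁹ = 3.756×10²¹, i.e. 3.756×10²¹/6.022×10²³ = 0.006237 mol.
Fraction absorbed: 1 − 10^(−0.810) = 0.8451.
Photons absorbed: 0.8451 × 0.006237 = 0.005271 mol.
Φ = 0.003188 mol / 0.005271 mol photons = 0.605.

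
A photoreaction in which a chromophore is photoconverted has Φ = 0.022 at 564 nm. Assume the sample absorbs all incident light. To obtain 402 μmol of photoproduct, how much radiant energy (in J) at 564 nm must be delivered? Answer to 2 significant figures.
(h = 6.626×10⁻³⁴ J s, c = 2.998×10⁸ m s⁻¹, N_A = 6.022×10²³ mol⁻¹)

Product: 402 μmol = 4.02×10⁻⁴ mol.
Photons that must be absorbed: 4.02×10⁻⁴ / 0.022 = 0.01827 mol.
Photon energy: hc/λ = 3.522×10⁻¹⁹ J; per mole, 2.121×10⁵ J mol⁻¹.
Energy required: 0.01827 × 2.121×10⁵ = 3900 J.

3900 J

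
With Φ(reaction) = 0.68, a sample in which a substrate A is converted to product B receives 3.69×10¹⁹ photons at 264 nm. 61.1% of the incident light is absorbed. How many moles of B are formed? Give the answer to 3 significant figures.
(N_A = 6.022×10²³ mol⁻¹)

Moles of photons: 3.69×10¹⁹ / 6.022×10²³ = 6.128×10⁻⁵ mol.
Photons absorbed: 0.611 × 6.128×10⁻⁵ = 3.744×10⁻⁵ mol.
Product: Φ × n_abs = 0.68 × 3.744×10⁻⁵ = 2.546×10⁻⁵ mol.

2.55×10⁻⁵ mol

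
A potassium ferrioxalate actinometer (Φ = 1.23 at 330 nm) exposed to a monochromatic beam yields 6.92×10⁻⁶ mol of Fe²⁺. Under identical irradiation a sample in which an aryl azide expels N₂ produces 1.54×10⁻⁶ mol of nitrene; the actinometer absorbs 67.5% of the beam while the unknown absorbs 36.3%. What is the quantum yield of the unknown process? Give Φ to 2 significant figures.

Φ = 0.51

Photons absorbed by the actinometer: 6.92×10⁻⁶ / 1.23 = 5.626×10⁻⁶ mol.
Incident flux: 5.626×10⁻⁶ / 0.675 = 8.335×10⁻⁶ einstein.
Absorbed by unknown: 0.363 × 8.335×10⁻⁶ = 3.026×10⁻⁶ mol.
Φ(unknown) = 1.54×10⁻⁶ / 3.026×10⁻⁶ = 0.51.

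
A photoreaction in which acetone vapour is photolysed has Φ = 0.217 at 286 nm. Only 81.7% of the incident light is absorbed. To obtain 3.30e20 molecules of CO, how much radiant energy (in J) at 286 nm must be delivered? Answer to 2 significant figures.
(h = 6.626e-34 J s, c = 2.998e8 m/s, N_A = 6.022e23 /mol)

Product: 3.30e20 / 6.022e23 = 5.480e-4 mol.
Photons that must be absorbed: 5.480e-4 / 0.217 = 0.002525 mol.
Incident photons needed: 0.002525 / 0.817 = 0.003091 mol.
Photon energy: hc/λ = 6.946e-19 J; per mole, 4.183e5 J mol⁻¹.
Energy required: 0.003091 × 4.183e5 = 1300 J.

1300 J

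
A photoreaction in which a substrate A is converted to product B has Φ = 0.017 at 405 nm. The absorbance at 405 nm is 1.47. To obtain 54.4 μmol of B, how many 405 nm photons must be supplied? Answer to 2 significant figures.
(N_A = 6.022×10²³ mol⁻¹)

Product: 54.4 μmol = 5.44×10⁻⁵ mol.
Photons that must be absorbed: 5.44×10⁻⁵ / 0.017 = 0.003200 mol.
Fraction absorbed: 1 − 10^(−1.47) = 0.9661.
Incident photons needed: 0.003200 / 0.9661 = 0.003312 mol.
Photon count: 0.003312 × 6.022×10²³ = 2.0×10²¹.

2.0×10²¹ photons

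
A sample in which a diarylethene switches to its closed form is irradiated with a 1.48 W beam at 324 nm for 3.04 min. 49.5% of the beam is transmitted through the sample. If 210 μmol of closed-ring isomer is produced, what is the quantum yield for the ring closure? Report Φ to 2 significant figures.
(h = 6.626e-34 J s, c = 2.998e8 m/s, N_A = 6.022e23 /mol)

Product: 210 μmol = 2.10e-4 mol.
Photon energy at 324 nm: hc/λ = (6.626e-34)(2.998e8)/(324e-9) = 6.131e-19 J.
Energy delivered: (1.48 W)(182.4 s) = 270.0 J.
Photons incident: 270.0 / 6.131e-19 = 4.404e20, i.e. 4.404e20/6.022e23 = 7.313e-4 mol.
Fraction absorbed: 1 − 49.5/100 = 0.5050.
Photons absorbed: 0.5050 × 7.313e-4 = 3.693e-4 mol.
Φ = 2.10e-4 mol / 3.693e-4 mol photons = 0.57.

Φ = 0.57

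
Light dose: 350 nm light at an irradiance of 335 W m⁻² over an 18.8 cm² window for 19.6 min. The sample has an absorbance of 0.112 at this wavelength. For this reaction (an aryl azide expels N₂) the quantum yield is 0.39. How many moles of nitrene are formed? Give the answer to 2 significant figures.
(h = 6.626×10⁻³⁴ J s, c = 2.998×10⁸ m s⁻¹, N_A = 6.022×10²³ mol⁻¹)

Photon energy at 350 nm: hc/λ = (6.626×10⁻³⁴)(2.998×10⁸)/(350×10⁻⁹) = 5.676×10⁻¹⁹ J.
Energy delivered: (335 W m⁻²)(18.8×10⁻⁴ m²)(1176 s) = 740.6 J.
Photons incident: 740.6 / 5.676×10⁻¹⁹ = 1.305×10²¹, i.e. 1.305×10²¹/6.022×10²³ = 0.002167 mol.
Fraction absorbed: 1 − 10^(−0.112) = 0.2273.
Photons absorbed: 0.2273 × 0.002167 = 4.926×10⁻⁴ mol.
Product: Φ × n_abs = 0.39 × 4.926×10⁻⁴ = 1.921×10⁻⁴ mol.

1.9×10⁻⁴ mol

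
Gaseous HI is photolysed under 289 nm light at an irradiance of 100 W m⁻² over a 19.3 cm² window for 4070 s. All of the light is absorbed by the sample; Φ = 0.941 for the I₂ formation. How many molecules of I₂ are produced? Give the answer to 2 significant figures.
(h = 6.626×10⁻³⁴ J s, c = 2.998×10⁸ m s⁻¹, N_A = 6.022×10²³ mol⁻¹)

1.1×10²¹ molecules

Photon energy at 289 nm: hc/λ = (6.626×10⁻³⁴)(2.998×10⁸)/(289×10⁻⁹) = 6.874×10⁻¹⁹ J.
Energy delivered: (100 W m⁻²)(19.3×10⁻⁴ m²)(4070 s) = 785.5 J.
Photons incident: 785.5 / 6.874×10⁻¹⁹ = 1.143×10²¹, i.e. 1.143×10²¹/6.022×10²³ = 0.001898 mol.
Product: Φ × n_abs = 0.941 × 0.001898 = 0.001786 mol.
As a count: 0.001786 × 6.022×10²³ = 1.1×10²¹.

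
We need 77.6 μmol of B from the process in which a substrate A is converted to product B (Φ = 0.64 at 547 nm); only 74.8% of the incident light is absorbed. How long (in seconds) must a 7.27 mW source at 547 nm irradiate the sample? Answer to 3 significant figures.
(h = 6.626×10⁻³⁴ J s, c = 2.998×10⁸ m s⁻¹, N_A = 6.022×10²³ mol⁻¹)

Product: 77.6 μmol = 7.76×10⁻⁵ mol.
Photons that must be absorbed: 7.76×10⁻⁵ / 0.64 = 1.213×10⁻⁴ mol.
Incident photons needed: 1.213×10⁻⁴ / 0.748 = 1.622×10⁻⁴ mol.
Photon energy: hc/λ = 3.632×10⁻¹⁹ J; per mole, 2.187×10⁵ J mol⁻¹.
Energy required: 1.622×10⁻⁴ × 2.187×10⁵ = 35.47 J.
Time: 35.47 J / 0.00727 W = 4880 s.

t ≈ 4880 s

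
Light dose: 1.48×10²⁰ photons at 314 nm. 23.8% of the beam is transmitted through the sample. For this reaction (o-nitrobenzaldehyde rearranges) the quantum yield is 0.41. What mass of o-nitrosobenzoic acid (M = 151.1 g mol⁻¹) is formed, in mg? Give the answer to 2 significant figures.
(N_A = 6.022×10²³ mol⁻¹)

Moles of photons: 1.48×10²⁰ / 6.022×10²³ = 2.458×10⁻⁴ mol.
Fraction absorbed: 1 − 23.8/100 = 0.7620.
Photons absorbed: 0.7620 × 2.458×10⁻⁴ = 1.873×10⁻⁴ mol.
Product: Φ × n_abs = 0.41 × 1.873×10⁻⁴ = 7.679×10⁻⁵ mol.
Mass: 7.679×10⁻⁵ × 151.1 = 0.01160 g = 12 mg.

12 mg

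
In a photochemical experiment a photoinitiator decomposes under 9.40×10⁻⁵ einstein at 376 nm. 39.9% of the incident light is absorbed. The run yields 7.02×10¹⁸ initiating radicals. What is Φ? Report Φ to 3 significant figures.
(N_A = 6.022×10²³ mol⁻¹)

Φ = 0.311

Product: 7.02×10¹⁸ / 6.022×10²³ = 1.166×10⁻⁵ mol.
Photons absorbed: 0.399 × 9.40×10⁻⁵ = 3.751×10⁻⁵ mol.
Φ = 1.166×10⁻⁵ mol / 3.751×10⁻⁵ mol photons = 0.311.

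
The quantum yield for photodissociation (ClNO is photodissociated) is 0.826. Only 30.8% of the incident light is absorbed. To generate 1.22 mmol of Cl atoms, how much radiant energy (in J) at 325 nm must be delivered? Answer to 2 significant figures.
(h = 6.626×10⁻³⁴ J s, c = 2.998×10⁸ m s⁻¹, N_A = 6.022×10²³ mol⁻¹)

Product: 1.22 mmol = 0.00122 mol.
Photons that must be absorbed: 0.00122 / 0.826 = 0.001477 mol.
Incident photons needed: 0.001477 / 0.308 = 0.004795 mol.
Photon energy: hc/λ = 6.112×10⁻¹⁹ J; per mole, 3.681×10⁵ J mol⁻¹.
Energy required: 0.004795 × 3.681×10⁵ = 1800 J.

1800 J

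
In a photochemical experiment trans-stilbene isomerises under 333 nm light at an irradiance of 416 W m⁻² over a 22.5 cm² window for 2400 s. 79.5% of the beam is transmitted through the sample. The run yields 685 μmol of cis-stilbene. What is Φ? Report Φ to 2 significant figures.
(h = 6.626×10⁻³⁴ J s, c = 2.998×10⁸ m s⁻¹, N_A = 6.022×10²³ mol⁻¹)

Φ = 0.53

Product: 685 μmol = 6.85×10⁻⁴ mol.
Photon energy at 333 nm: hc/λ = (6.626×10⁻³⁴)(2.998×10⁸)/(333×10⁻⁹) = 5.965×10⁻¹⁹ J.
Energy delivered: (416 W m⁻²)(22.5×10⁻⁴ m²)(2400 s) = 2246 J.
Photons incident: 2246 / 5.965×10⁻¹⁹ = 3.765×10²¹, i.e. 3.765×10²¹/6.022×10²³ = 0.006252 mol.
Fraction absorbed: 1 − 79.5/100 = 0.2050.
Photons absorbed: 0.2050 × 0.006252 = 0.001282 mol.
Φ = 6.85×10⁻⁴ mol / 0.001282 mol photons = 0.53.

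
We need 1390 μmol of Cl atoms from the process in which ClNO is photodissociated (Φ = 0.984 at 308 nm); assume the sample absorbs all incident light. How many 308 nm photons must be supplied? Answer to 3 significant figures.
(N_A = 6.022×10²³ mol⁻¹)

Product: 1390 μmol = 0.00139 mol.
Photons that must be absorbed: 0.00139 / 0.984 = 0.001413 mol.
Photon count: 0.001413 × 6.022×10²³ = 8.51×10²⁰.

8.51×10²⁰ photons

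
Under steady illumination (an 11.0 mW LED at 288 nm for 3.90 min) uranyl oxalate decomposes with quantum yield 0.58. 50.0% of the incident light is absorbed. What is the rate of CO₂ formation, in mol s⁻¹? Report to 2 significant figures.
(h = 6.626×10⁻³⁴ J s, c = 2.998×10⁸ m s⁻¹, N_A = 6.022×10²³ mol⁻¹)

Photon energy at 288 nm: hc/λ = (6.626×10⁻³⁴)(2.998×10⁸)/(288×10⁻⁹) = 6.897×10⁻¹⁹ J.
Energy delivered: (11.0 mW)(234 s) = 2.574 J.
Photons incident: 2.574 / 6.897×10⁻¹⁹ = 3.732×10¹⁸, i.e. 3.732×10¹⁸/6.022×10²³ = 6.197×10⁻⁶ mol.
Photons absorbed: 0.500 × 6.197×10⁻⁶ = 3.099×10⁻⁶ mol.
Product formed: 0.58 × 3.099×10⁻⁶ = 1.797×10⁻⁶ mol.
Rate: 1.797×10⁻⁶ / 234 s = 7.7×10⁻⁹ mol s⁻¹.

7.7×10⁻⁹ mol s⁻¹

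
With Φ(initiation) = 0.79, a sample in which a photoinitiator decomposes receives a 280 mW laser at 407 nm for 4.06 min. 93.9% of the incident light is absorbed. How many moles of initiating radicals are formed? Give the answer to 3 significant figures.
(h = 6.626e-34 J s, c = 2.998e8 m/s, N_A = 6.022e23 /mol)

Photon energy at 407 nm: hc/λ = (6.626e-34)(2.998e8)/(407e-9) = 4.881e-19 J.
Energy delivered: (280 mW)(243.6 s) = 68.21 J.
Photons incident: 68.21 / 4.881e-19 = 1.397e20, i.e. 1.397e20/6.022e23 = 2.320e-4 mol.
Photons absorbed: 0.939 × 2.320e-4 = 2.178e-4 mol.
Product: Φ × n_abs = 0.79 × 2.178e-4 = 1.721e-4 mol.

1.72e-4 mol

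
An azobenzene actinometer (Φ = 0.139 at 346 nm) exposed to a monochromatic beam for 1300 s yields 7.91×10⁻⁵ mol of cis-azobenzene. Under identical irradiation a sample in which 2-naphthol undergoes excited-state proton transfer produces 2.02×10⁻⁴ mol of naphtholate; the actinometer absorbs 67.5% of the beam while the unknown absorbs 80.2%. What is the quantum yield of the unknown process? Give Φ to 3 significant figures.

Photons absorbed by the actinometer: 7.91×10⁻⁵ / 0.139 = 5.691×10⁻⁴ mol.
Incident flux: 5.691×10⁻⁴ / 0.675 = 8.431×10⁻⁴ einstein.
Absorbed by unknown: 0.802 × 8.431×10⁻⁴ = 6.762×10⁻⁴ mol.
Φ(unknown) = 2.02×10⁻⁴ / 6.762×10⁻⁴ = 0.299.

Φ = 0.299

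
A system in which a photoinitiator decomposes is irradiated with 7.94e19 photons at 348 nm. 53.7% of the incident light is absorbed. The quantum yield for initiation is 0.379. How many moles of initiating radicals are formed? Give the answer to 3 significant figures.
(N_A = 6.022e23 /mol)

2.68e-5 mol

Moles of photons: 7.94e19 / 6.022e23 = 1.318e-4 mol.
Photons absorbed: 0.537 × 1.318e-4 = 7.078e-5 mol.
Product: Φ × n_abs = 0.379 × 7.078e-5 = 2.683e-5 mol.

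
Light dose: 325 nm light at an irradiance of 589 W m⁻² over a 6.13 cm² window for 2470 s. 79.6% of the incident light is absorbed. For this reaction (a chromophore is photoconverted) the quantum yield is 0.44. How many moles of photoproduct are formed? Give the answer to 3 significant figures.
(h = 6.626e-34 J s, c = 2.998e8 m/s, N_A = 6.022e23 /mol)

Photon energy at 325 nm: hc/λ = (6.626e-34)(2.998e8)/(325e-9) = 6.112e-19 J.
Energy delivered: (589 W m⁻²)(6.13e-4 m²)(2470 s) = 891.8 J.
Photons incident: 891.8 / 6.112e-19 = 1.459e21, i.e. 1.459e21/6.022e23 = 0.002423 mol.
Photons absorbed: 0.796 × 0.002423 = 0.001929 mol.
Product: Φ × n_abs = 0.44 × 0.001929 = 8.488e-4 mol.

8.49e-4 mol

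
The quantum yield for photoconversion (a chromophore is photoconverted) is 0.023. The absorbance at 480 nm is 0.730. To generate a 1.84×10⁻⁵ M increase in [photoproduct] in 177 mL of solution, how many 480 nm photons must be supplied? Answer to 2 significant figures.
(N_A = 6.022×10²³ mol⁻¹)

1.0×10²⁰ photons

Product: (1.84×10⁻⁵ M)(0.177 L) = 3.257×10⁻⁶ mol.
Photons that must be absorbed: 3.257×10⁻⁶ / 0.023 = 1.416×10⁻⁴ mol.
Fraction absorbed: 1 − 10^(−0.730) = 0.8138.
Incident photons needed: 1.416×10⁻⁴ / 0.8138 = 1.740×10⁻⁴ mol.
Photon count: 1.740×10⁻⁴ × 6.022×10²³ = 1.0×10²⁰.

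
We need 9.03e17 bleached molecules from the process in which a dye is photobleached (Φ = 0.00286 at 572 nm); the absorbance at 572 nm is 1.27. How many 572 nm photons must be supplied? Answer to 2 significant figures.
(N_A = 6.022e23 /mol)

3.3e20 photons

Product: 9.03e17 / 6.022e23 = 1.500e-6 mol.
Photons that must be absorbed: 1.500e-6 / 0.00286 = 5.245e-4 mol.
Fraction absorbed: 1 − 10^(−1.27) = 0.9463.
Incident photons needed: 5.245e-4 / 0.9463 = 5.543e-4 mol.
Photon count: 5.543e-4 × 6.022e23 = 3.3e20.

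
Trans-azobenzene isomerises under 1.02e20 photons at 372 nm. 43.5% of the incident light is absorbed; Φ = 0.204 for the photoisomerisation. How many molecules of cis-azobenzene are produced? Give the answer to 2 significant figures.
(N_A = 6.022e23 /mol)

Moles of photons: 1.02e20 / 6.022e23 = 1.694e-4 mol.
Photons absorbed: 0.435 × 1.694e-4 = 7.369e-5 mol.
Product: Φ × n_abs = 0.204 × 7.369e-5 = 1.503e-5 mol.
As a count: 1.503e-5 × 6.022e23 = 9.1e18.

9.1e18 molecules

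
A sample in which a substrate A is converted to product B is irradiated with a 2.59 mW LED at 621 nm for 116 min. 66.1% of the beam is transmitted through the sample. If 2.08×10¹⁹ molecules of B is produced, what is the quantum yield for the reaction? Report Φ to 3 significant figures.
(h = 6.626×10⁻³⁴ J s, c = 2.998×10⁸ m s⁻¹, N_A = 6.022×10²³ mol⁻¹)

Product: 2.08×10¹⁹ / 6.022×10²³ = 3.454×10⁻⁵ mol.
Photon energy at 621 nm: hc/λ = (6.626×10⁻³⁴)(2.998×10⁸)/(621×10⁻⁹) = 3.199×10⁻¹⁹ J.
Energy delivered: (2.59 mW)(6960 s) = 18.03 J.
Photons incident: 18.03 / 3.199×10⁻¹⁹ = 5.636×10¹⁹, i.e. 5.636×10¹⁹/6.022×10²³ = 9.359×10⁻⁵ mol.
Fraction absorbed: 1 − 66.1/100 = 0.3390.
Photons absorbed: 0.3390 × 9.359×10⁻⁵ = 3.173×10⁻⁵ mol.
Φ = 3.454×10⁻⁵ mol / 3.173×10⁻⁵ mol photons = 1.09.

Φ = 1.09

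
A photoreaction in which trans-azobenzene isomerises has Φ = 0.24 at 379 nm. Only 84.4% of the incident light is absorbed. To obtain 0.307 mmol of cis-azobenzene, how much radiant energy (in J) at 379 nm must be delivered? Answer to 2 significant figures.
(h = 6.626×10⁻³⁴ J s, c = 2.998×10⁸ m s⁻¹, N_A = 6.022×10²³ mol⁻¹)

Product: 0.307 mmol = 3.07×10⁻⁴ mol.
Photons that must be absorbed: 3.07×10⁻⁴ / 0.24 = 0.001279 mol.
Incident photons needed: 0.001279 / 0.844 = 0.001515 mol.
Photon energy: hc/λ = 5.241×10⁻¹⁹ J; per mole, 3.156×10⁵ J mol⁻¹.
Energy required: 0.001515 × 3.156×10⁵ = 480 J.

480 J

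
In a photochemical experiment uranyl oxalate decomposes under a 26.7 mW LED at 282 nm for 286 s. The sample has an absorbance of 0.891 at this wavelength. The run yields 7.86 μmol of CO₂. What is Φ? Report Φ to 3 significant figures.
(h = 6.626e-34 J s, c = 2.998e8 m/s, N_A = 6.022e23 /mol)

Φ = 0.501

Product: 7.86 μmol = 7.86e-6 mol.
Photon energy at 282 nm: hc/λ = (6.626e-34)(2.998e8)/(282e-9) = 7.044e-19 J.
Energy delivered: (26.7 mW)(286 s) = 7.636 J.
Photons incident: 7.636 / 7.044e-19 = 1.084e19, i.e. 1.084e19/6.022e23 = 1.800e-5 mol.
Fraction absorbed: 1 − 10^(−0.891) = 0.8715.
Photons absorbed: 0.8715 × 1.800e-5 = 1.569e-5 mol.
Φ = 7.86e-6 mol / 1.569e-5 mol photons = 0.501.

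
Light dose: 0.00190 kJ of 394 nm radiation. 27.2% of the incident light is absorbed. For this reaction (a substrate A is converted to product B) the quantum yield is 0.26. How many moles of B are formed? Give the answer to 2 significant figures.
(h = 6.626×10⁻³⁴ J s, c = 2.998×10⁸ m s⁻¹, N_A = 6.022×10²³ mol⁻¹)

4.4×10⁻⁷ mol

Photon energy at 394 nm: hc/λ = (6.626×10⁻³⁴)(2.998×10⁸)/(394×10⁻⁹) = 5.042×10⁻¹⁹ J.
Incident energy: 0.00190 kJ = 1.90 J.
Photons incident: 1.90 / 5.042×10⁻¹⁹ = 3.768×10¹⁸, i.e. 3.768×10¹⁸/6.022×10²³ = 6.257×10⁻⁶ mol.
Photons absorbed: 0.272 × 6.257×10⁻⁶ = 1.702×10⁻⁶ mol.
Product: Φ × n_abs = 0.26 × 1.702×10⁻⁶ = 4.425×10⁻⁷ mol.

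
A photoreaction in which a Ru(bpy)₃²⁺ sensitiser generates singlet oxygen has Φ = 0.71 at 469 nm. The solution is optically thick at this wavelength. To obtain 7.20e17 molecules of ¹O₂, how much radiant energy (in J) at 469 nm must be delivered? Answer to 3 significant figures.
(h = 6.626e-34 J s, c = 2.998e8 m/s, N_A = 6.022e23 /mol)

Product: 7.20e17 / 6.022e23 = 1.196e-6 mol.
Photons that must be absorbed: 1.196e-6 / 0.71 = 1.685e-6 mol.
Photon energy: hc/λ = 4.236e-19 J; per mole, 2.551e5 J mol⁻¹.
Energy required: 1.685e-6 × 2.551e5 = 0.430 J.

0.430 J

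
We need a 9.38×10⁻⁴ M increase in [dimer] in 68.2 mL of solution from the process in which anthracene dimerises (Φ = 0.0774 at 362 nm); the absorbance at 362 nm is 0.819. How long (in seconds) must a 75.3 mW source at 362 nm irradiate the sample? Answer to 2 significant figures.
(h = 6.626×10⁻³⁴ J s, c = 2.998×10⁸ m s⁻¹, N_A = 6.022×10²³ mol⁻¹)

Product: (9.38×10⁻⁴ M)(0.0682 L) = 6.397×10⁻⁵ mol.
Photons that must be absorbed: 6.397×10⁻⁵ / 0.0774 = 8.265×10⁻⁴ mol.
Fraction absorbed: 1 − 10^(−0.819) = 0.8483.
Incident photons needed: 8.265×10⁻⁴ / 0.8483 = 9.743×10⁻⁴ mol.
Photon energy: hc/λ = 5.487×10⁻¹⁹ J; per mole, 3.304×10⁵ J mol⁻¹.
Energy required: 9.743×10⁻⁴ × 3.304×10⁵ = 321.9 J.
Time: 321.9 J / 0.0753 W = 4300 s.

t ≈ 4300 s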